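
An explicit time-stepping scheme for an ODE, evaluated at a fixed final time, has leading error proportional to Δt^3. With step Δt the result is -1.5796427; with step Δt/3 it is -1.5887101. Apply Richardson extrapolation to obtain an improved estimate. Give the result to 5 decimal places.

The leading error scales as Δt^3; refining by a factor of 3 reduces it by 3^3 = 27.
Extrapolated value = (27·A(Δt/3) − A(Δt)) / (27 − 1)
= (27·(-1.5887101) − (-1.5796427)) / 26
= -41.3155300 / 26 = -1.5890588

-1.58906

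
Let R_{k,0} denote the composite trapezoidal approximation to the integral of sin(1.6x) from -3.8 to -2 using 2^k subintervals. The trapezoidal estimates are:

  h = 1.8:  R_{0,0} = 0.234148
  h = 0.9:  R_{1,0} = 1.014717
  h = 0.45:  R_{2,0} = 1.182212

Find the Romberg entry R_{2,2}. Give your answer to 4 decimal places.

1.2356

Richardson extrapolation on the trapezoidal column (denominator 4−1=3):
R_{1,1} = (4·1.014717 − 0.234148) / 3 = 1.274907
R_{2,1} = 1.182212 + (1.182212 − 1.014717)/3 = 1.238044
R_{2,2} = 1.238044 + (1.238044 − 1.274907)/15 = 1.235586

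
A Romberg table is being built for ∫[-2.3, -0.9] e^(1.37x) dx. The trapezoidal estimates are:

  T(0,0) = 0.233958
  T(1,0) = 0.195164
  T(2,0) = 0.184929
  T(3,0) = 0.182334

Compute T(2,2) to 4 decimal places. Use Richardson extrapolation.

T(1,1) = 0.195164 + (0.195164 − 0.233958)/3 = 0.182233
T(2,1) = (4·0.184929 − 0.195164) / 3 = 0.181517
T(2,2) = 0.181517 + (0.181517 − 0.182233)/15 = 0.181469

0.1815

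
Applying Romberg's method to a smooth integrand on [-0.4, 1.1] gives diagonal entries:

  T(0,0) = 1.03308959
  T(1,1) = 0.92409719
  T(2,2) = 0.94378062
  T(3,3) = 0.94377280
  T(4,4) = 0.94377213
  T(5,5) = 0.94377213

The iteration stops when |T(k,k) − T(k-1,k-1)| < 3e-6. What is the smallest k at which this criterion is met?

k = 4

|T(1,1) − T(0,0)| = 0.10899240 ≥ 3e-6
|T(2,2) − T(1,1)| = 0.01968343 ≥ 3e-6
|T(3,3) − T(2,2)| = 0.00000782 ≥ 3e-6
|T(4,4) − T(3,3)| = 0.00000067 < 3e-6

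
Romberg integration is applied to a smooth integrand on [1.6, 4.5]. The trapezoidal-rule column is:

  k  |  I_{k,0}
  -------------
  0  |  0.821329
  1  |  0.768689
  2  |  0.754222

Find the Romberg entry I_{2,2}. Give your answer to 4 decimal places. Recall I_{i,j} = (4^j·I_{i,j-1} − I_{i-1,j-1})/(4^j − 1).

0.7493

Richardson extrapolation on the trapezoidal column (denominator 4−1=3):
I_{1,1} = 0.768689 + (0.768689 − 0.821329)/3 = 0.751142
I_{2,1} = 0.754222 + (0.754222 − 0.768689)/3 = 0.749400
I_{2,2} = 0.749400 + (0.749400 − 0.751142)/15 = 0.749284
(Column j=1 coincides with Simpson's rule on the same nodes.)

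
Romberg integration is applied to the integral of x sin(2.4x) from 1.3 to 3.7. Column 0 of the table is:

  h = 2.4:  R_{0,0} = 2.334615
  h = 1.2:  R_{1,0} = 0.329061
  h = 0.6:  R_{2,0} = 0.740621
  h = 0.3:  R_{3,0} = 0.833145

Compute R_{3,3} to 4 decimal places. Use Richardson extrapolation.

Richardson extrapolation on the trapezoidal column (denominator 4−1=3):
R_{1,1} = 0.329061 + (0.329061 − 2.334615)/3 = -0.339457
R_{2,1} = (4·0.740621 − 0.329061) / 3 = 0.877808
R_{3,1} = 0.833145 + (0.833145 − 0.740621)/3 = 0.863986
R_{2,2} = 0.877808 + (0.877808 − (-0.339457))/15 = 0.958959
R_{3,2} = (16·0.863986 − 0.877808) / 15 = 0.863065
R_{3,3} = (64·0.863065 − 0.958959) / 63 = 0.861543

0.8615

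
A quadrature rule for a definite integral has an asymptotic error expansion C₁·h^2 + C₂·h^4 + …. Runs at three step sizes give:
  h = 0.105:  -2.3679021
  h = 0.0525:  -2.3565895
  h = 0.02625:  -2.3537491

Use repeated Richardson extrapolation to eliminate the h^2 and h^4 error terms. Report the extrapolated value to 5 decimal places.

-2.35280

First eliminate the h^2 term (factor 2^2 = 4):
  B₁ = (4·(-2.3565895) − (-2.3679021))/3 = -2.3528186
  B₂ = (4·(-2.3537491) − (-2.3565895))/3 = -2.3528023
Then eliminate the h^4 term (factor 2^4 = 16):
  (16·(-2.3528023) − (-2.3528186))/15 = -2.3528012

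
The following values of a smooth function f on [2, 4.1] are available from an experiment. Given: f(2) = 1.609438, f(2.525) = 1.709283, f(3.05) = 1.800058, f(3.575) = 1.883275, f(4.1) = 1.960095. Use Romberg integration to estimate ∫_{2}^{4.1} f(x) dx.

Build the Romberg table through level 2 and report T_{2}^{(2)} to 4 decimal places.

T_{0}^{(0)} (trapezoid, 1 panel, h=2.1000): 3.748010
T_{1}^{(0)} (trapezoid, 2 panels, h=1.0500): 3.764066
T_{2}^{(0)} (trapezoid, 4 panels, h=0.5250): 3.768126
T_{1}^{(1)} = 3.764066 + (3.764066 − 3.748010)/3 = 3.769418
T_{2}^{(1)} = 3.768126 + (3.768126 − 3.764066)/3 = 3.769479
T_{2}^{(2)} = 3.769479 + (3.769479 − 3.769418)/15 = 3.769483

3.7695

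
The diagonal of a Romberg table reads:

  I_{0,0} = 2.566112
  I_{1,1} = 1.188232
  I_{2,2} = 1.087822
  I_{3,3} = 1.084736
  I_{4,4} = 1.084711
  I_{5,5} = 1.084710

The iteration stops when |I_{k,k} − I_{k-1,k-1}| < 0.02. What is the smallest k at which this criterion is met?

k = 3

|I_{1,1} − I_{0,0}| = 1.377880 ≥ 0.02
|I_{2,2} − I_{1,1}| = 0.100410 ≥ 0.02
|I_{3,3} − I_{2,2}| = 0.003086 < 0.02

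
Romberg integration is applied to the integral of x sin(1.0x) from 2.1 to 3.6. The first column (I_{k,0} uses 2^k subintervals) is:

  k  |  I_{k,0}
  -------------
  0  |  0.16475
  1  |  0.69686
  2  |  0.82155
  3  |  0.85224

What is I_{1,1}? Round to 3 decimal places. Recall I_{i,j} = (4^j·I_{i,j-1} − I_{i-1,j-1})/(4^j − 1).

Richardson extrapolation on the trapezoidal column (denominator 4−1=3):
I_{1,1} = (4·0.69686 − 0.16475) / 3 = 0.87423

0.874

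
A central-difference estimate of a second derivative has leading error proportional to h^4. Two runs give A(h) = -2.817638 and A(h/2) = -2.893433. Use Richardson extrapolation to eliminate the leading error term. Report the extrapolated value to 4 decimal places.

The leading error scales as h^4; refining by a factor of 2 reduces it by 2^4 = 16.
Extrapolated value = (16·A(h/2) − A(h)) / (16 − 1)
= (16·(-2.893433) − (-2.817638)) / 15
= -43.477290 / 15 = -2.898486

-2.8985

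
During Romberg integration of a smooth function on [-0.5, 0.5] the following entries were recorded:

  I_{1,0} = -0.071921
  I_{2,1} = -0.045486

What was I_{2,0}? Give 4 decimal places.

-0.0521

From I_{2,1} = (4·I_{2,0} − I_{1,0})/3, solve for I_{2,0}:
4·I_{2,0} = 3·(-0.045486) + (-0.071921) = -0.208379
I_{2,0} = -0.052095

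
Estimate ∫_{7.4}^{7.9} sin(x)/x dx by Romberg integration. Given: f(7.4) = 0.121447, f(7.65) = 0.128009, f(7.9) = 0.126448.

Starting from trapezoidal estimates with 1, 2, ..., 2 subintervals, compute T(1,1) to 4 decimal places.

0.0633

T(0,0) (trapezoid, 1 panel, h=0.5000): 0.061974
T(1,0) (trapezoid, 2 panels, h=0.2500): 0.062989
T(1,1) = 0.062989 + (0.062989 − 0.061974)/3 = 0.063327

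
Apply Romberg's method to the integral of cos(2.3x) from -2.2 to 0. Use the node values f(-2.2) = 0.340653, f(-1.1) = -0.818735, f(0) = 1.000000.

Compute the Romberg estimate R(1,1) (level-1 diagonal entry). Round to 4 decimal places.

R(0,0) (trapezoid, 1 panel, h=2.2000): 1.474718
R(1,0) (trapezoid, 2 panels, h=1.1000): -0.163249
R(1,1) = -0.163249 + (-0.163249 − 1.474718)/3 = -0.709238

-0.7092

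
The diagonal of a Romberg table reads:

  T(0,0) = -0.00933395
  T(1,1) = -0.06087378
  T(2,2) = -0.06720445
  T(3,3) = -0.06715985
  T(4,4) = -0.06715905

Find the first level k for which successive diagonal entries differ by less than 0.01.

|T(1,1) − T(0,0)| = 0.05153983 ≥ 0.01
|T(2,2) − T(1,1)| = 0.00633067 < 0.01

k = 2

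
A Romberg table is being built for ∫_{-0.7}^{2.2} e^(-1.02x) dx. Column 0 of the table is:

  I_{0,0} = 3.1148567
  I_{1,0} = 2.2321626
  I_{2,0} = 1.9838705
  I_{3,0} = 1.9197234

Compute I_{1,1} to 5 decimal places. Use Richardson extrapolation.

1.93793

I_{1,1} = (4·2.2321626 − 3.1148567) / 3 = 1.9379312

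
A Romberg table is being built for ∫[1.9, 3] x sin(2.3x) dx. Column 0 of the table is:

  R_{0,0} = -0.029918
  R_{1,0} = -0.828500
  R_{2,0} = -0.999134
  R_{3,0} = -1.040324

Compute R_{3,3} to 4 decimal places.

R_{1,1} = -0.828500 + (-0.828500 − (-0.029918))/3 = -1.094694
R_{2,1} = -0.999134 + (-0.999134 − (-0.828500))/3 = -1.056012
R_{3,1} = (4·(-1.040324) − (-0.999134)) / 3 = -1.054054
R_{2,2} = (16·(-1.056012) − (-1.094694)) / 15 = -1.053433
R_{3,2} = -1.054054 + (-1.054054 − (-1.056012))/15 = -1.053923
R_{3,3} = -1.053923 + (-1.053923 − (-1.053433))/63 = -1.053931

-1.0539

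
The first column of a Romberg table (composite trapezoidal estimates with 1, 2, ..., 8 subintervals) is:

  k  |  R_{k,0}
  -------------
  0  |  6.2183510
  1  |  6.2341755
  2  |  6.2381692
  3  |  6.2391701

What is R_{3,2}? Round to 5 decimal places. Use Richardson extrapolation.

6.23950

Richardson extrapolation on the trapezoidal column (denominator 4−1=3):
R_{2,1} = 6.2381692 + (6.2381692 − 6.2341755)/3 = 6.2395004
R_{3,1} = 6.2391701 + (6.2391701 − 6.2381692)/3 = 6.2395037
R_{3,2} = 6.2395037 + (6.2395037 − 6.2395004)/15 = 6.2395039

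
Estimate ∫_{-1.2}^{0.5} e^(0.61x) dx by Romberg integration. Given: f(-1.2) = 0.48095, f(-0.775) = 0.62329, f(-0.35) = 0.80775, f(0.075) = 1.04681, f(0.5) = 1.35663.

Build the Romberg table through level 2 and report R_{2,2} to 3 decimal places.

1.436

R_{0,0} (trapezoid, 1 panel, h=1.7000): 1.56194
R_{1,0} (trapezoid, 2 panels, h=0.8500): 1.46756
R_{2,0} (trapezoid, 4 panels, h=0.4250): 1.44357
R_{1,1} = 1.46756 + (1.46756 − 1.56194)/3 = 1.43610
R_{2,1} = 1.44357 + (1.44357 − 1.46756)/3 = 1.43557
R_{2,2} = 1.43557 + (1.43557 − 1.43610)/15 = 1.43553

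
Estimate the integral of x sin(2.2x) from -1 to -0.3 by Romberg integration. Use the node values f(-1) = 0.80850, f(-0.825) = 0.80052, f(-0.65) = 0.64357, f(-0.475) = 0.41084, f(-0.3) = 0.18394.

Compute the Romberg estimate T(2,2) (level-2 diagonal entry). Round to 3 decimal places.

T(0,0) (trapezoid, 1 panel, h=0.7000): 0.34735
T(1,0) (trapezoid, 2 panels, h=0.3500): 0.39893
T(2,0) (trapezoid, 4 panels, h=0.1750): 0.41145
T(1,1) = 0.39893 + (0.39893 − 0.34735)/3 = 0.41612
T(2,1) = 0.41145 + (0.41145 − 0.39893)/3 = 0.41562
T(2,2) = 0.41562 + (0.41562 − 0.41612)/15 = 0.41559

0.416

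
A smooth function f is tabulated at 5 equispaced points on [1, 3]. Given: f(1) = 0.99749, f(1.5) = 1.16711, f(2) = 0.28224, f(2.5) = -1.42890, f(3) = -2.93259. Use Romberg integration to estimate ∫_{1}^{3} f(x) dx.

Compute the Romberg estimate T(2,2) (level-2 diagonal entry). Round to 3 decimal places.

T(0,0) (trapezoid, 1 panel, h=2.0000): -1.93510
T(1,0) (trapezoid, 2 panels, h=1.0000): -0.68531
T(2,0) (trapezoid, 4 panels, h=0.5000): -0.47355
T(1,1) = -0.68531 + (-0.68531 − (-1.93510))/3 = -0.26871
T(2,1) = -0.47355 + (-0.47355 − (-0.68531))/3 = -0.40296
T(2,2) = -0.40296 + (-0.40296 − (-0.26871))/15 = -0.41191

-0.412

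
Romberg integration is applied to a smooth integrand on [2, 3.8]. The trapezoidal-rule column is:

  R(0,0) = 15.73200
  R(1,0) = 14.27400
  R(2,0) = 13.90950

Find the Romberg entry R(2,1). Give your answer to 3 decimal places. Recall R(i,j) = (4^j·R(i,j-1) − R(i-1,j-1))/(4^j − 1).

13.788

R(2,1) = 13.90950 + (13.90950 − 14.27400)/3 = 13.78800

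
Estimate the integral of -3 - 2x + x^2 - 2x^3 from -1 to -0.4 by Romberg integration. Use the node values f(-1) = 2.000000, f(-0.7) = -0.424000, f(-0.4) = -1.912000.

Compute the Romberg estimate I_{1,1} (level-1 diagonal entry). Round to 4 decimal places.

I_{0,0} (trapezoid, 1 panel, h=0.6000): 0.026400
I_{1,0} (trapezoid, 2 panels, h=0.3000): -0.114000
I_{1,1} = -0.114000 + (-0.114000 − 0.026400)/3 = -0.160800

-0.1608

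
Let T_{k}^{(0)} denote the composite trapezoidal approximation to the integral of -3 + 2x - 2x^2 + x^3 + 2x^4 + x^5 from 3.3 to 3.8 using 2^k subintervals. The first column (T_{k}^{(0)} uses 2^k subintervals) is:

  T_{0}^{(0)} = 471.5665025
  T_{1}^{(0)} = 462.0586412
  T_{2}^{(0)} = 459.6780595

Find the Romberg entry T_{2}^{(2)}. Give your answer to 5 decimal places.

458.88421

Richardson extrapolation on the trapezoidal column (denominator 4−1=3):
T_{1}^{(1)} = 462.0586412 + (462.0586412 − 471.5665025)/3 = 458.8893541
T_{2}^{(1)} = (4·459.6780595 − 462.0586412) / 3 = 458.8845323
T_{2}^{(2)} = (16·458.8845323 − 458.8893541) / 15 = 458.8842108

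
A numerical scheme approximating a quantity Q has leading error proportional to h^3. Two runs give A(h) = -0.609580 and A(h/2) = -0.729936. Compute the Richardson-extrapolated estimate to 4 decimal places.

Extrapolated value = (8·A(h/2) − A(h)) / (8 − 1)
= (8·(-0.729936) − (-0.609580)) / 7
= -5.229908 / 7 = -0.747130

-0.7471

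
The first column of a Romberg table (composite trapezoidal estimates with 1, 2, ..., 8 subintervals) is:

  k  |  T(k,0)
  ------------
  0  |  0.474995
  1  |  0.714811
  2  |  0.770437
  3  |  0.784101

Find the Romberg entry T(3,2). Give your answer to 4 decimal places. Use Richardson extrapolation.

T(2,1) = 0.770437 + (0.770437 − 0.714811)/3 = 0.788979
T(3,1) = 0.784101 + (0.784101 − 0.770437)/3 = 0.788656
T(3,2) = 0.788656 + (0.788656 − 0.788979)/15 = 0.788634

0.7886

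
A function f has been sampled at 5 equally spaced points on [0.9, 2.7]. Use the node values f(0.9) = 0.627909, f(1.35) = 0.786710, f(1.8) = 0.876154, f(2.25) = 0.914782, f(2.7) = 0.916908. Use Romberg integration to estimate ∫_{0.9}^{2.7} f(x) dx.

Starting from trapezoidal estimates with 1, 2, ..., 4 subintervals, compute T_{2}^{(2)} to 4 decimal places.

1.5155

T_{0}^{(0)} (trapezoid, 1 panel, h=1.8000): 1.390335
T_{1}^{(0)} (trapezoid, 2 panels, h=0.9000): 1.483706
T_{2}^{(0)} (trapezoid, 4 panels, h=0.4500): 1.507525
T_{1}^{(1)} = 1.483706 + (1.483706 − 1.390335)/3 = 1.514830
T_{2}^{(1)} = 1.507525 + (1.507525 − 1.483706)/3 = 1.515465
T_{2}^{(2)} = 1.515465 + (1.515465 − 1.514830)/15 = 1.515507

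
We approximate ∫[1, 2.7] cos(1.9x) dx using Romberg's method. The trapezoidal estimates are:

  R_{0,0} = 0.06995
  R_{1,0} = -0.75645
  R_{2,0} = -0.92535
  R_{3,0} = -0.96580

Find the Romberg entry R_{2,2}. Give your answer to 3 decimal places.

-0.978

R_{1,1} = (4·(-0.75645) − 0.06995) / 3 = -1.03192
R_{2,1} = -0.92535 + (-0.92535 − (-0.75645))/3 = -0.98165
R_{2,2} = -0.98165 + (-0.98165 − (-1.03192))/15 = -0.97830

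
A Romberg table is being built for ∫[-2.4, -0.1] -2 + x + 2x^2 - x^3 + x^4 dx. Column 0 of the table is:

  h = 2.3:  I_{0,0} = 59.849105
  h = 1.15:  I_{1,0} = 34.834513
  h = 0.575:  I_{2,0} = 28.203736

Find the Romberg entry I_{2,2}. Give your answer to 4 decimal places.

25.9600

Richardson extrapolation on the trapezoidal column (denominator 4−1=3):
I_{1,1} = (4·34.834513 − 59.849105) / 3 = 26.496316
I_{2,1} = (4·28.203736 − 34.834513) / 3 = 25.993477
I_{2,2} = 25.993477 + (25.993477 − 26.496316)/15 = 25.959954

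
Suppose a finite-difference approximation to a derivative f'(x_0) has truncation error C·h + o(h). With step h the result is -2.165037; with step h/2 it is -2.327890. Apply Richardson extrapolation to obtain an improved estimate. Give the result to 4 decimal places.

-2.4907

Extrapolated value = (2·A(h/2) − A(h)) / (2 − 1)
= (2·(-2.327890) − (-2.165037)) / 1
= -2.490743 / 1 = -2.490743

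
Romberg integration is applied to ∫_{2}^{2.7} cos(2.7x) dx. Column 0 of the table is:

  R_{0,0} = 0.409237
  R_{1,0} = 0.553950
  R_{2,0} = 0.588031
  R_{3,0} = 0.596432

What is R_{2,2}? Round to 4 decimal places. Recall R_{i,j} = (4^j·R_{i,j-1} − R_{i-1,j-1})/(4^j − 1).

R_{1,1} = 0.553950 + (0.553950 − 0.409237)/3 = 0.602188
R_{2,1} = 0.588031 + (0.588031 − 0.553950)/3 = 0.599391
R_{2,2} = 0.599391 + (0.599391 − 0.602188)/15 = 0.599205

0.5992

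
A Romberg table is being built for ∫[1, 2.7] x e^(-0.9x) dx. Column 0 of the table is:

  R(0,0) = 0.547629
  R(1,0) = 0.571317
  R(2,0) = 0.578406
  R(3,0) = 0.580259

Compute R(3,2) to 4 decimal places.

Richardson extrapolation on the trapezoidal column (denominator 4−1=3):
R(2,1) = 0.578406 + (0.578406 − 0.571317)/3 = 0.580769
R(3,1) = (4·0.580259 − 0.578406) / 3 = 0.580877
R(3,2) = 0.580877 + (0.580877 − 0.580769)/15 = 0.580884

0.5809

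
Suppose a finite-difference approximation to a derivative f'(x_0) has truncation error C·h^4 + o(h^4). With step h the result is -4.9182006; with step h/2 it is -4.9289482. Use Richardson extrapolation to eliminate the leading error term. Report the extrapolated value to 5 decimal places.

-4.92966

Extrapolated value = (16·A(h/2) − A(h)) / (16 − 1)
= (16·(-4.9289482) − (-4.9182006)) / 15
= -73.9449706 / 15 = -4.9296647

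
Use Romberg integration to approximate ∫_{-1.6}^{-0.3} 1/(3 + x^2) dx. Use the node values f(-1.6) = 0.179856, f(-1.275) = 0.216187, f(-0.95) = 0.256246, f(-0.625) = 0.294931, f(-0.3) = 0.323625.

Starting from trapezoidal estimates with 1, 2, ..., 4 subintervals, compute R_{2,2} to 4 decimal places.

R_{0,0} (trapezoid, 1 panel, h=1.3000): 0.327263
R_{1,0} (trapezoid, 2 panels, h=0.6500): 0.330191
R_{2,0} (trapezoid, 4 panels, h=0.3250): 0.331209
R_{1,1} = 0.330191 + (0.330191 − 0.327263)/3 = 0.331167
R_{2,1} = 0.331209 + (0.331209 − 0.330191)/3 = 0.331548
R_{2,2} = 0.331548 + (0.331548 − 0.331167)/15 = 0.331573

0.3316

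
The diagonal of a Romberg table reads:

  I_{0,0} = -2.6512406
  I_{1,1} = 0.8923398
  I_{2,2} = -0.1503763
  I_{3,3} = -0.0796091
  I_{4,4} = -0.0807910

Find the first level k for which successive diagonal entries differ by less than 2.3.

|I_{1,1} − I_{0,0}| = 3.5435804 ≥ 2.3
|I_{2,2} − I_{1,1}| = 1.0427161 < 2.3

k = 2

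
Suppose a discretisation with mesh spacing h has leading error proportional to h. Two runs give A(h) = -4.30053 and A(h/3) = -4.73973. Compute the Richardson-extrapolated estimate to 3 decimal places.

-4.959

The leading error scales as h; refining by a factor of 3 reduces it by 3^1 = 3.
Extrapolated value = (3·A(h/3) − A(h)) / (3 − 1)
= (3·(-4.73973) − (-4.30053)) / 2
= -9.91866 / 2 = -4.95933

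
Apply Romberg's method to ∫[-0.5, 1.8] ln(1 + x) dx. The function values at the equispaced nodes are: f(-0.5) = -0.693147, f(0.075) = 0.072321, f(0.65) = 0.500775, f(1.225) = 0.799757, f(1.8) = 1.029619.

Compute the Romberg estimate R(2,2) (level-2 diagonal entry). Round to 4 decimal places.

0.9269

R(0,0) (trapezoid, 1 panel, h=2.3000): 0.386943
R(1,0) (trapezoid, 2 panels, h=1.1500): 0.769363
R(2,0) (trapezoid, 4 panels, h=0.5750): 0.886126
R(1,1) = 0.769363 + (0.769363 − 0.386943)/3 = 0.896836
R(2,1) = 0.886126 + (0.886126 − 0.769363)/3 = 0.925047
R(2,2) = 0.925047 + (0.925047 − 0.896836)/15 = 0.926928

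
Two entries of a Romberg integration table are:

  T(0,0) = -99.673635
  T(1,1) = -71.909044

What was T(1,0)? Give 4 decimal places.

-78.8502

From T(1,1) = (4·T(1,0) − T(0,0))/3, solve for T(1,0):
4·T(1,0) = 3·(-71.909044) + (-99.673635) = -315.400767
T(1,0) = -78.850192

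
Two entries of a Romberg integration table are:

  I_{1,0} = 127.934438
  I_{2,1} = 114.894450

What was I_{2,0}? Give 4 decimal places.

118.1544

From I_{2,1} = (4·I_{2,0} − I_{1,0})/3, solve for I_{2,0}:
4·I_{2,0} = 3·114.894450 + 127.934438 = 472.617788
I_{2,0} = 118.154447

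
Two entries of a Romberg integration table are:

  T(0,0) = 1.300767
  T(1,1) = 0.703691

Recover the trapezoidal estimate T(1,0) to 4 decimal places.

0.8530

From T(1,1) = (4·T(1,0) − T(0,0))/3, solve for T(1,0):
4·T(1,0) = 3·0.703691 + 1.300767 = 3.411840
T(1,0) = 0.852960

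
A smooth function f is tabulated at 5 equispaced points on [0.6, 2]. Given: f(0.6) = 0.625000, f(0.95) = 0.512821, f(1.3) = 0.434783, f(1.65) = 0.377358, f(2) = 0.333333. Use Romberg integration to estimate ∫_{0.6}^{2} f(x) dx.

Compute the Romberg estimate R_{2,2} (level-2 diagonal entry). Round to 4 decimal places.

R_{0,0} (trapezoid, 1 panel, h=1.4000): 0.670833
R_{1,0} (trapezoid, 2 panels, h=0.7000): 0.639765
R_{2,0} (trapezoid, 4 panels, h=0.3500): 0.631445
R_{1,1} = 0.639765 + (0.639765 − 0.670833)/3 = 0.629409
R_{2,1} = 0.631445 + (0.631445 − 0.639765)/3 = 0.628672
R_{2,2} = 0.628672 + (0.628672 − 0.629409)/15 = 0.628623

0.6286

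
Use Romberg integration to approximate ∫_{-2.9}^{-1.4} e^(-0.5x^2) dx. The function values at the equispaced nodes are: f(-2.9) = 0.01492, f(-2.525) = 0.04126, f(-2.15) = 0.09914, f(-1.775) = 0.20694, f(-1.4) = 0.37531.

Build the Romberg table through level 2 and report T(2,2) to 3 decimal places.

T(0,0) (trapezoid, 1 panel, h=1.5000): 0.29267
T(1,0) (trapezoid, 2 panels, h=0.7500): 0.22069
T(2,0) (trapezoid, 4 panels, h=0.3750): 0.20342
T(1,1) = 0.22069 + (0.22069 − 0.29267)/3 = 0.19670
T(2,1) = 0.20342 + (0.20342 − 0.22069)/3 = 0.19766
T(2,2) = 0.19766 + (0.19766 − 0.19670)/15 = 0.19772

0.198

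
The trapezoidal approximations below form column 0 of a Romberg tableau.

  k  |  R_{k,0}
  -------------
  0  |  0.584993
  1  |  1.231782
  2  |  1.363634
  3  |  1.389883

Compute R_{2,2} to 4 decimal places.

Richardson extrapolation on the trapezoidal column (denominator 4−1=3):
R_{1,1} = 1.231782 + (1.231782 − 0.584993)/3 = 1.447378
R_{2,1} = 1.363634 + (1.363634 − 1.231782)/3 = 1.407585
R_{2,2} = (16·1.407585 − 1.447378) / 15 = 1.404932
(Column j=1 coincides with Simpson's rule on the same nodes.)

1.4049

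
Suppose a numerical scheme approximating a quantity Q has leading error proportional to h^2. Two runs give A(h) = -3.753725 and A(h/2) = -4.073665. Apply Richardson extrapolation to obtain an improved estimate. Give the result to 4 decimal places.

The leading error scales as h^2; refining by a factor of 2 reduces it by 2^2 = 4.
Extrapolated value = (4·A(h/2) − A(h)) / (4 − 1)
= (4·(-4.073665) − (-3.753725)) / 3
= -12.540935 / 3 = -4.180312

-4.1803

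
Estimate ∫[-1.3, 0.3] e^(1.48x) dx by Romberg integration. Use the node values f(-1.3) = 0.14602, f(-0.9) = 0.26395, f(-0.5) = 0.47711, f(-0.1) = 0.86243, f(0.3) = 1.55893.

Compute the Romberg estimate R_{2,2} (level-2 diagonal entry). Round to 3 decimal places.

0.955

R_{0,0} (trapezoid, 1 panel, h=1.6000): 1.36396
R_{1,0} (trapezoid, 2 panels, h=0.8000): 1.06367
R_{2,0} (trapezoid, 4 panels, h=0.4000): 0.98239
R_{1,1} = 1.06367 + (1.06367 − 1.36396)/3 = 0.96357
R_{2,1} = 0.98239 + (0.98239 − 1.06367)/3 = 0.95530
R_{2,2} = 0.95530 + (0.95530 − 0.96357)/15 = 0.95475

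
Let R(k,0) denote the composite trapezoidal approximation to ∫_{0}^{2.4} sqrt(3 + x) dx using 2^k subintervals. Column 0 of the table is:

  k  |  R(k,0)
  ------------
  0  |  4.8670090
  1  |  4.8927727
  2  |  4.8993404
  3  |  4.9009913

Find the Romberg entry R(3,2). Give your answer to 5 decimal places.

Richardson extrapolation on the trapezoidal column (denominator 4−1=3):
R(2,1) = 4.8993404 + (4.8993404 − 4.8927727)/3 = 4.9015296
R(3,1) = (4·4.9009913 − 4.8993404) / 3 = 4.9015416
R(3,2) = (16·4.9015416 − 4.9015296) / 15 = 4.9015424

4.90154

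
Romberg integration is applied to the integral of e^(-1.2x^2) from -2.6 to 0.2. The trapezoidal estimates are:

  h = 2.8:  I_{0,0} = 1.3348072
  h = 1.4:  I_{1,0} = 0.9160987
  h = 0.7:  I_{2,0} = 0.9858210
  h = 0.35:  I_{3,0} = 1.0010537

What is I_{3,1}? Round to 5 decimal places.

I_{3,1} = 1.0010537 + (1.0010537 − 0.9858210)/3 = 1.0061313
(Column j=1 coincides with Simpson's rule on the same nodes.)

1.00613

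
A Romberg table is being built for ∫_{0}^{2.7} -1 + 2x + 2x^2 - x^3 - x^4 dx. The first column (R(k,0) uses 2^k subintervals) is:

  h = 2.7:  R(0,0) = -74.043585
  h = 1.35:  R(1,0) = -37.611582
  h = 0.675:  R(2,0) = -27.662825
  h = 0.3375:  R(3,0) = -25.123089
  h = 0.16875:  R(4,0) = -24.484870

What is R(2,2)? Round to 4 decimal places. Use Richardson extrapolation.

-24.2718

Richardson extrapolation on the trapezoidal column (denominator 4−1=3):
R(1,1) = (4·(-37.611582) − (-74.043585)) / 3 = -25.467581
R(2,1) = -27.662825 + (-27.662825 − (-37.611582))/3 = -24.346573
R(2,2) = (16·(-24.346573) − (-25.467581)) / 15 = -24.271839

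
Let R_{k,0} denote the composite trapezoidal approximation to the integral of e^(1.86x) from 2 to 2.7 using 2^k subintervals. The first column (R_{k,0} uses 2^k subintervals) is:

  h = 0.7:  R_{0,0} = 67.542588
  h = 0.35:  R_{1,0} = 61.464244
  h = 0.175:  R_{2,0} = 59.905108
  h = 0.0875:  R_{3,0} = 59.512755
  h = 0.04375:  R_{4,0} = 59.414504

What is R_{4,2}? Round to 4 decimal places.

Richardson extrapolation on the trapezoidal column (denominator 4−1=3):
R_{3,1} = 59.512755 + (59.512755 − 59.905108)/3 = 59.381971
R_{4,1} = (4·59.414504 − 59.512755) / 3 = 59.381754
R_{4,2} = 59.381754 + (59.381754 − 59.381971)/15 = 59.381740

59.3817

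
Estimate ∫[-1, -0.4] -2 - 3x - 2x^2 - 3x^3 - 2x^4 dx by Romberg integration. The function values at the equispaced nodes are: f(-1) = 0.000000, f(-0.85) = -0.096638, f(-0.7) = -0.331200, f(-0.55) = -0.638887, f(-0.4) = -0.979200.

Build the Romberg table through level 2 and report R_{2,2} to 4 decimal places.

R_{0,0} (trapezoid, 1 panel, h=0.6000): -0.293760
R_{1,0} (trapezoid, 2 panels, h=0.3000): -0.246240
R_{2,0} (trapezoid, 4 panels, h=0.1500): -0.233449
R_{1,1} = -0.246240 + (-0.246240 − (-0.293760))/3 = -0.230400
R_{2,1} = -0.233449 + (-0.233449 − (-0.246240))/3 = -0.229185
R_{2,2} = -0.229185 + (-0.229185 − (-0.230400))/15 = -0.229104

-0.2291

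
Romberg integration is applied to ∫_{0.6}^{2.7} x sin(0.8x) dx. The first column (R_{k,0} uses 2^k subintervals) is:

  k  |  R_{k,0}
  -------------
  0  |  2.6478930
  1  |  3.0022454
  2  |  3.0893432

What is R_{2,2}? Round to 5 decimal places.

Richardson extrapolation on the trapezoidal column (denominator 4−1=3):
R_{1,1} = (4·3.0022454 − 2.6478930) / 3 = 3.1203629
R_{2,1} = 3.0893432 + (3.0893432 − 3.0022454)/3 = 3.1183758
R_{2,2} = 3.1183758 + (3.1183758 − 3.1203629)/15 = 3.1182433

3.11824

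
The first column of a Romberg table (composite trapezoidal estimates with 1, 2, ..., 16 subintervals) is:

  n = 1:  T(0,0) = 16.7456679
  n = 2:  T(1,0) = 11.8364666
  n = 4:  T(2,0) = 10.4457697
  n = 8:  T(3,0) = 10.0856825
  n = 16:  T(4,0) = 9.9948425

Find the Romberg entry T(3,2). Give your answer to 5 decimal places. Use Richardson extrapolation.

9.96455

Richardson extrapolation on the trapezoidal column (denominator 4−1=3):
T(2,1) = (4·10.4457697 − 11.8364666) / 3 = 9.9822041
T(3,1) = 10.0856825 + (10.0856825 − 10.4457697)/3 = 9.9656534
T(3,2) = (16·9.9656534 − 9.9822041) / 15 = 9.9645500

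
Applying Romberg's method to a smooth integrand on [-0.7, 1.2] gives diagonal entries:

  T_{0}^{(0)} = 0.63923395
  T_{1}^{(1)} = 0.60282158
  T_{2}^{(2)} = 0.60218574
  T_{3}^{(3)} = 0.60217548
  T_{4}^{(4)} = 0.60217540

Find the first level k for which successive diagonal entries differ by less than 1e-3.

k = 2

|T_{1}^{(1)} − T_{0}^{(0)}| = 0.03641237 ≥ 1e-3
|T_{2}^{(2)} − T_{1}^{(1)}| = 0.00063584 < 1e-3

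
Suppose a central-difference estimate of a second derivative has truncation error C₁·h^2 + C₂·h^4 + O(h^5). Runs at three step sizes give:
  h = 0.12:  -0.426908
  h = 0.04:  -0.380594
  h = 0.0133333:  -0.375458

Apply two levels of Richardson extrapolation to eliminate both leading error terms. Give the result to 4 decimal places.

-0.3748

First eliminate the h^2 term (factor 3^2 = 9):
  B₁ = (9·(-0.380594) − (-0.426908))/8 = -0.374805
  B₂ = (9·(-0.375458) − (-0.380594))/8 = -0.374816
Then eliminate the h^4 term (factor 3^4 = 81):
  (81·(-0.374816) − (-0.374805))/80 = -0.374816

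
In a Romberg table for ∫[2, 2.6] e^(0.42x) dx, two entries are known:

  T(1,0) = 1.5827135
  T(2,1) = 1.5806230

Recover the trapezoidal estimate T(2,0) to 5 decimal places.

1.58115

From T(2,1) = (4·T(2,0) − T(1,0))/3, solve for T(2,0):
4·T(2,0) = 3·1.5806230 + 1.5827135 = 6.3245825
T(2,0) = 1.5811456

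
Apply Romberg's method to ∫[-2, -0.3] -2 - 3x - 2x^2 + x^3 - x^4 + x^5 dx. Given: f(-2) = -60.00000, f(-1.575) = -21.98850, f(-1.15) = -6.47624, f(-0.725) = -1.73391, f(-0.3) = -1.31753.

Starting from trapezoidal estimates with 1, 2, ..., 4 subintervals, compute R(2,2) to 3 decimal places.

R(0,0) (trapezoid, 1 panel, h=1.7000): -52.11990
R(1,0) (trapezoid, 2 panels, h=0.8500): -31.56475
R(2,0) (trapezoid, 4 panels, h=0.4250): -25.86440
R(1,1) = -31.56475 + (-31.56475 − (-52.11990))/3 = -24.71303
R(2,1) = -25.86440 + (-25.86440 − (-31.56475))/3 = -23.96428
R(2,2) = -23.96428 + (-23.96428 − (-24.71303))/15 = -23.91436

-23.914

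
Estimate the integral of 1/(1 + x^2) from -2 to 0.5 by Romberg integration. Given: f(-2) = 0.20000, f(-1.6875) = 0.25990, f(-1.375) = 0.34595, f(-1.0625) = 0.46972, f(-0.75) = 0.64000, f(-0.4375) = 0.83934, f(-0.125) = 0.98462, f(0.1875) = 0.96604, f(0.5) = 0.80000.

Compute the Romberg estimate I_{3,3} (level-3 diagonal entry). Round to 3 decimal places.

1.570

I_{0,0} (trapezoid, 1 panel, h=2.5000): 1.25000
I_{1,0} (trapezoid, 2 panels, h=1.2500): 1.42500
I_{2,0} (trapezoid, 4 panels, h=0.6250): 1.54411
I_{3,0} (trapezoid, 8 panels, h=0.3125): 1.56424
I_{1,1} = 1.42500 + (1.42500 − 1.25000)/3 = 1.48333
I_{2,1} = 1.54411 + (1.54411 − 1.42500)/3 = 1.58381
I_{3,1} = 1.56424 + (1.56424 − 1.54411)/3 = 1.57095
I_{2,2} = 1.58381 + (1.58381 − 1.48333)/15 = 1.59051
I_{3,2} = 1.57095 + (1.57095 − 1.58381)/15 = 1.57009
I_{3,3} = 1.57009 + (1.57009 − 1.59051)/63 = 1.56977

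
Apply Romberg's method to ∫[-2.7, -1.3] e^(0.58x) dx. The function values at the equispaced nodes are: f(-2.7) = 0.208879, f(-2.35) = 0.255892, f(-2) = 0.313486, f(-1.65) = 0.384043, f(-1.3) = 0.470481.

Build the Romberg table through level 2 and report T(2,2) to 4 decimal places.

T(0,0) (trapezoid, 1 panel, h=1.4000): 0.475552
T(1,0) (trapezoid, 2 panels, h=0.7000): 0.457216
T(2,0) (trapezoid, 4 panels, h=0.3500): 0.452585
T(1,1) = 0.457216 + (0.457216 − 0.475552)/3 = 0.451104
T(2,1) = 0.452585 + (0.452585 − 0.457216)/3 = 0.451041
T(2,2) = 0.451041 + (0.451041 − 0.451104)/15 = 0.451037

0.4510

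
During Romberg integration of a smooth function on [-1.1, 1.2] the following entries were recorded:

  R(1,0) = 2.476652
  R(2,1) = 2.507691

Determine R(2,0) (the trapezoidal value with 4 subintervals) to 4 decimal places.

2.4999

From R(2,1) = (4·R(2,0) − R(1,0))/3, solve for R(2,0):
4·R(2,0) = 3·2.507691 + 2.476652 = 9.999725
R(2,0) = 2.499931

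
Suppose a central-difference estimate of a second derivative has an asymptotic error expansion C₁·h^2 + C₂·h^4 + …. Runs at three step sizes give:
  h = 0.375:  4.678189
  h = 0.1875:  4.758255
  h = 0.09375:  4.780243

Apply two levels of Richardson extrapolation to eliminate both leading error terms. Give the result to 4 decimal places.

4.7877

First eliminate the h^2 term (factor 2^2 = 4):
  B₁ = (4·4.758255 − 4.678189)/3 = 4.784944
  B₂ = (4·4.780243 − 4.758255)/3 = 4.787572
Then eliminate the h^4 term (factor 2^4 = 16):
  (16·4.787572 − 4.784944)/15 = 4.787747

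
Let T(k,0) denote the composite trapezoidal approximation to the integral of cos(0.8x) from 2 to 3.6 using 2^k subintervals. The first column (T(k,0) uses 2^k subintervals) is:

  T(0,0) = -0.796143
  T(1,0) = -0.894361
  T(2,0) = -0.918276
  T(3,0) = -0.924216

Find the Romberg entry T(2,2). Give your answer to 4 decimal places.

-0.9262

T(1,1) = (4·(-0.894361) − (-0.796143)) / 3 = -0.927100
T(2,1) = (4·(-0.918276) − (-0.894361)) / 3 = -0.926248
T(2,2) = -0.926248 + (-0.926248 − (-0.927100))/15 = -0.926191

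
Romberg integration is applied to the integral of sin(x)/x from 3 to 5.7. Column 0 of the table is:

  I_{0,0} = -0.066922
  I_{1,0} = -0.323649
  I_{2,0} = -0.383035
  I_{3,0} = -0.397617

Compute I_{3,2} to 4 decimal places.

I_{2,1} = (4·(-0.383035) − (-0.323649)) / 3 = -0.402830
I_{3,1} = (4·(-0.397617) − (-0.383035)) / 3 = -0.402478
I_{3,2} = -0.402478 + (-0.402478 − (-0.402830))/15 = -0.402455

-0.4025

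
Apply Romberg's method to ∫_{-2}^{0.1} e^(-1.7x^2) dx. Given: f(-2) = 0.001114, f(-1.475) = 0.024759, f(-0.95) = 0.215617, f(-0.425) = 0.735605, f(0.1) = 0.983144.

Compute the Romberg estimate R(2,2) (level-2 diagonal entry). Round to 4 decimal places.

R(0,0) (trapezoid, 1 panel, h=2.1000): 1.033471
R(1,0) (trapezoid, 2 panels, h=1.0500): 0.743133
R(2,0) (trapezoid, 4 panels, h=0.5250): 0.770758
R(1,1) = 0.743133 + (0.743133 − 1.033471)/3 = 0.646354
R(2,1) = 0.770758 + (0.770758 − 0.743133)/3 = 0.779966
R(2,2) = 0.779966 + (0.779966 − 0.646354)/15 = 0.788873

0.7889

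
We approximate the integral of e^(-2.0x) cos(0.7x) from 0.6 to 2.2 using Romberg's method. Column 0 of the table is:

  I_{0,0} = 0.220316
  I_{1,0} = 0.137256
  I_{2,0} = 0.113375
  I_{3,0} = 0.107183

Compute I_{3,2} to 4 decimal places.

Richardson extrapolation on the trapezoidal column (denominator 4−1=3):
I_{2,1} = (4·0.113375 − 0.137256) / 3 = 0.105415
I_{3,1} = (4·0.107183 − 0.113375) / 3 = 0.105119
I_{3,2} = (16·0.105119 − 0.105415) / 15 = 0.105099

0.1051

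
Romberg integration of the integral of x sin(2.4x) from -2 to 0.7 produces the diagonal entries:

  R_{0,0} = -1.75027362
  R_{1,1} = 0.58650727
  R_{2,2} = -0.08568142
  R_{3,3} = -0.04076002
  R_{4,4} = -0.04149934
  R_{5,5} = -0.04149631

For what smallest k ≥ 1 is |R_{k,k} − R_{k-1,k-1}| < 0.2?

k = 3

|R_{1,1} − R_{0,0}| = 2.33678089 ≥ 0.2
|R_{2,2} − R_{1,1}| = 0.67218869 ≥ 0.2
|R_{3,3} − R_{2,2}| = 0.04492140 < 0.2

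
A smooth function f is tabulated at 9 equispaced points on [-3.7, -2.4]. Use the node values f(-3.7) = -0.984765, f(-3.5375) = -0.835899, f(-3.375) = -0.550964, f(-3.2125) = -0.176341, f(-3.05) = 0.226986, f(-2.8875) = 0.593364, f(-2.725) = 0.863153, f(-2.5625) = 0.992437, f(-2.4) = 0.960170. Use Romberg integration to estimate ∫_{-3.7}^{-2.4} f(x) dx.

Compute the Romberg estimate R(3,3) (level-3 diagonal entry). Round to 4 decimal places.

R(0,0) (trapezoid, 1 panel, h=1.3000): -0.015987
R(1,0) (trapezoid, 2 panels, h=0.6500): 0.139548
R(2,0) (trapezoid, 4 panels, h=0.3250): 0.171235
R(3,0) (trapezoid, 8 panels, h=0.1625): 0.178821
R(1,1) = 0.139548 + (0.139548 − (-0.015987))/3 = 0.191393
R(2,1) = 0.171235 + (0.171235 − 0.139548)/3 = 0.181797
R(3,1) = 0.178821 + (0.178821 − 0.171235)/3 = 0.181350
R(2,2) = 0.181797 + (0.181797 − 0.191393)/15 = 0.181157
R(3,2) = 0.181350 + (0.181350 − 0.181797)/15 = 0.181320
R(3,3) = 0.181320 + (0.181320 − 0.181157)/63 = 0.181323

0.1813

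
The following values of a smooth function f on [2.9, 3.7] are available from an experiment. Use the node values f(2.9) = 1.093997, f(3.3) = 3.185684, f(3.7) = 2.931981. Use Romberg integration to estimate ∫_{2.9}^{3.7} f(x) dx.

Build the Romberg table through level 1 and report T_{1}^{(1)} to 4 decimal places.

T_{0}^{(0)} (trapezoid, 1 panel, h=0.8000): 1.610391
T_{1}^{(0)} (trapezoid, 2 panels, h=0.4000): 2.079469
T_{1}^{(1)} = 2.079469 + (2.079469 − 1.610391)/3 = 2.235828

2.2358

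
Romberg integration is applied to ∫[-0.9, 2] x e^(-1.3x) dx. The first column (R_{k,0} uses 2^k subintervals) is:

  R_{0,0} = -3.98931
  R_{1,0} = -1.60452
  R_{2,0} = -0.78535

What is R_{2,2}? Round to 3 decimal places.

-0.492

Richardson extrapolation on the trapezoidal column (denominator 4−1=3):
R_{1,1} = -1.60452 + (-1.60452 − (-3.98931))/3 = -0.80959
R_{2,1} = (4·(-0.78535) − (-1.60452)) / 3 = -0.51229
R_{2,2} = (16·(-0.51229) − (-0.80959)) / 15 = -0.49247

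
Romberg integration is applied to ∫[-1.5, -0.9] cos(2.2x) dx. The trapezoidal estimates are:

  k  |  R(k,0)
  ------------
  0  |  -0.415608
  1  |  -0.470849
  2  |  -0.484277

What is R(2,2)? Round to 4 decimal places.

-0.4887

R(1,1) = (4·(-0.470849) − (-0.415608)) / 3 = -0.489263
R(2,1) = -0.484277 + (-0.484277 − (-0.470849))/3 = -0.488753
R(2,2) = (16·(-0.488753) − (-0.489263)) / 15 = -0.488719
(Column j=1 coincides with Simpson's rule on the same nodes.)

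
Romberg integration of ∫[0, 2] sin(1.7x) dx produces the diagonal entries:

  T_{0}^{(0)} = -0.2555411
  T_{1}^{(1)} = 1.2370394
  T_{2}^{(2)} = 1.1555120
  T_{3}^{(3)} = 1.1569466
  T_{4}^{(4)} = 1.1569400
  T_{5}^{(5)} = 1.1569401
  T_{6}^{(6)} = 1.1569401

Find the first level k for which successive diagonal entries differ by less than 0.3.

k = 2

|T_{1}^{(1)} − T_{0}^{(0)}| = 1.4925805 ≥ 0.3
|T_{2}^{(2)} − T_{1}^{(1)}| = 0.0815274 < 0.3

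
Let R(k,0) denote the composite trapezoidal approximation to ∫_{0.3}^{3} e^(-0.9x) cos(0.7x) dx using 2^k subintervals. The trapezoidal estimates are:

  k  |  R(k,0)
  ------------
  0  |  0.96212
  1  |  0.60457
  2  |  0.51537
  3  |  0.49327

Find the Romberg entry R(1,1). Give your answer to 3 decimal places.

0.485

Richardson extrapolation on the trapezoidal column (denominator 4−1=3):
R(1,1) = (4·0.60457 − 0.96212) / 3 = 0.48539
(Column j=1 coincides with Simpson's rule on the same nodes.)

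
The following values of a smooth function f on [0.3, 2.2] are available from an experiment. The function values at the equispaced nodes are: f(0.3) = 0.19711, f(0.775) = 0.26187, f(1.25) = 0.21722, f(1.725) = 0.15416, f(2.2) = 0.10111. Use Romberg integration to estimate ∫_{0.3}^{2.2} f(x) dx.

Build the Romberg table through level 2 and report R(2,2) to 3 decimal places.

0.380

R(0,0) (trapezoid, 1 panel, h=1.9000): 0.28331
R(1,0) (trapezoid, 2 panels, h=0.9500): 0.34801
R(2,0) (trapezoid, 4 panels, h=0.4750): 0.37162
R(1,1) = 0.34801 + (0.34801 − 0.28331)/3 = 0.36958
R(2,1) = 0.37162 + (0.37162 − 0.34801)/3 = 0.37949
R(2,2) = 0.37949 + (0.37949 − 0.36958)/15 = 0.38015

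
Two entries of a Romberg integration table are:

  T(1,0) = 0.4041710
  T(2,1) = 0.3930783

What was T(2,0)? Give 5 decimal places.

From T(2,1) = (4·T(2,0) − T(1,0))/3, solve for T(2,0):
4·T(2,0) = 3·0.3930783 + 0.4041710 = 1.5834059
T(2,0) = 0.3958515

0.39585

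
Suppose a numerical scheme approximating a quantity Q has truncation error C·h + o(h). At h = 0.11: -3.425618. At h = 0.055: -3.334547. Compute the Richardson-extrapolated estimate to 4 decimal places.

-3.2435

Extrapolated value = (2·A(h/2) − A(h)) / (2 − 1)
= (2·(-3.334547) − (-3.425618)) / 1
= -3.243476 / 1 = -3.243476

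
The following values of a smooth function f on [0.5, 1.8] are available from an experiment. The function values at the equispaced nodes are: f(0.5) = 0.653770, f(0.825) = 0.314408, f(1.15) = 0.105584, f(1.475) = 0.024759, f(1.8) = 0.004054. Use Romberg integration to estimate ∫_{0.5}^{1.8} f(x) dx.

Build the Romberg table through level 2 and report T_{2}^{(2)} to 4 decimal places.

0.2416

T_{0}^{(0)} (trapezoid, 1 panel, h=1.3000): 0.427586
T_{1}^{(0)} (trapezoid, 2 panels, h=0.6500): 0.282422
T_{2}^{(0)} (trapezoid, 4 panels, h=0.3250): 0.251440
T_{1}^{(1)} = 0.282422 + (0.282422 − 0.427586)/3 = 0.234034
T_{2}^{(1)} = 0.251440 + (0.251440 − 0.282422)/3 = 0.241113
T_{2}^{(2)} = 0.241113 + (0.241113 − 0.234034)/15 = 0.241585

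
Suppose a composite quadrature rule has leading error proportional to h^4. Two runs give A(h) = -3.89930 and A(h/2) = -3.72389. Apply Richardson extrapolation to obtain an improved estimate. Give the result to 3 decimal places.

The leading error scales as h^4; refining by a factor of 2 reduces it by 2^4 = 16.
Extrapolated value = (16·A(h/2) − A(h)) / (16 − 1)
= (16·(-3.72389) − (-3.89930)) / 15
= -55.68294 / 15 = -3.71220

-3.712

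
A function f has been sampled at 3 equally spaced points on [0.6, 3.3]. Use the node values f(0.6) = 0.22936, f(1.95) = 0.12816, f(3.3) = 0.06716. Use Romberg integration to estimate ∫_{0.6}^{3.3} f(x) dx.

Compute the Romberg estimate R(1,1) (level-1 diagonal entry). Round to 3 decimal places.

0.364

R(0,0) (trapezoid, 1 panel, h=2.7000): 0.40030
R(1,0) (trapezoid, 2 panels, h=1.3500): 0.37317
R(1,1) = 0.37317 + (0.37317 − 0.40030)/3 = 0.36413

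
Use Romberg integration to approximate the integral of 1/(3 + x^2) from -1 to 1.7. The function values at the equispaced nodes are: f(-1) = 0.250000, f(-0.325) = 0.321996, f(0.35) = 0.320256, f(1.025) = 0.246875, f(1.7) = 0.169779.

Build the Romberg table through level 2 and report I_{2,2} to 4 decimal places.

I_{0,0} (trapezoid, 1 panel, h=2.7000): 0.566702
I_{1,0} (trapezoid, 2 panels, h=1.3500): 0.715696
I_{2,0} (trapezoid, 4 panels, h=0.6750): 0.741836
I_{1,1} = 0.715696 + (0.715696 − 0.566702)/3 = 0.765361
I_{2,1} = 0.741836 + (0.741836 − 0.715696)/3 = 0.750549
I_{2,2} = 0.750549 + (0.750549 − 0.765361)/15 = 0.749562

0.7496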